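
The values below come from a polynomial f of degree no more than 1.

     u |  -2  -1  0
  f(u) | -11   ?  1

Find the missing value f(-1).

The 2 known points determine the degree-1 polynomial uniquely.
Write f(u) = au + b. Substituting each data point gives a linear system:
  -2a + b = -11
  b = 1
Solving the system yields a = 6, b = 1.
So f(u) = 6u + 1.
Then f(-1) = -5.

-5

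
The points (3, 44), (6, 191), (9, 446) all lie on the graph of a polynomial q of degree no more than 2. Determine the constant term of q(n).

Write q(n) = an^2 + bn + c. Substituting each data point gives a linear system:
  9a + 3b + c = 44
  36a + 6b + c = 191
  81a + 9b + c = 446
Solving the system yields a = 6, b = -5, c = 5.
So q(n) = 6n^2 - 5n + 5.
The constant term is 5.

5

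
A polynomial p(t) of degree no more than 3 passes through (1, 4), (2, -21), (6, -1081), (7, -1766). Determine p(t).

p(t) = -6t^3 + 6t^2 - t + 5

Using the Lagrange interpolation formula with nodes 1, 2, 6, 7:
  L_0(t) = (t - 2)(t - 6)(t - 7) / -30
  L_1(t) = (t - 1)(t - 6)(t - 7) / 20
  L_2(t) = (t - 1)(t - 2)(t - 7) / -20
  L_3(t) = (t - 1)(t - 2)(t - 6) / 30
Then p(t) = 4·L_0(t) - 21·L_1(t) - 1081·L_2(t) - 1766·L_3(t).
Expanding and collecting terms gives p(t) = -6t^3 + 6t^2 - t + 5.
Check: p(6) = -1081. ✓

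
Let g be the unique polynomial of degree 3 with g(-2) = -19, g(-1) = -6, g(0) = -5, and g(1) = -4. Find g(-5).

-250

Using the Lagrange interpolation formula with nodes -2, -1, 0, 1:
  L_0(x) = (x + 1)x(x - 1) / -6
  L_1(x) = (x + 2)x(x - 1) / 2
  L_2(x) = (x + 2)(x + 1)(x - 1) / -2
  L_3(x) = (x + 2)(x + 1)x / 6
Then g(x) = -19·L_0(x) - 6·L_1(x) - 5·L_2(x) - 4·L_3(x).
Expanding and collecting terms gives g(x) = 2x^3 - x - 5.
Evaluating at x = -5: g(-5) = -250.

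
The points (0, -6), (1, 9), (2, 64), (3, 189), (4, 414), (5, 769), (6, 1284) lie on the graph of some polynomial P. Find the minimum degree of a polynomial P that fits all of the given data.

3

Forward differences of the values at s = 0, 1, 2, 3, 4, 5, 6:
  P  : -6  9  64  189  414  769  1284
  Δ  : 15  55  125  225  355  515
  Δ^2: 40  70  100  130  160
  Δ^3: 30  30  30  30
  Δ^4: 0  0  0
  Δ^5: 0  0
  Δ^6: 0
The third differences are constant (30) and nonzero, while all higher differences vanish, so the minimal degree is 3.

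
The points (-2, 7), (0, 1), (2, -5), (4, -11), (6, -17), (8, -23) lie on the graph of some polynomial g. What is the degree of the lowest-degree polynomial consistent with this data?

Forward differences of the values at n = -2, 0, 2, 4, 6, 8:
  g  : 7  1  -5  -11  -17  -23
  Δ  : -6  -6  -6  -6  -6
  Δ^2: 0  0  0  0
  Δ^3: 0  0  0
  Δ^4: 0  0
  Δ^5: 0
The first differences are constant (-6) and nonzero, while all higher differences vanish, so the minimal degree is 1.

1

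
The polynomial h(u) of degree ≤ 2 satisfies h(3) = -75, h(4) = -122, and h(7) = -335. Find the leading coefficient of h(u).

-6

Write h(u) = au^2 + bu + c. Substituting each data point gives a linear system:
  9a + 3b + c = -75
  16a + 4b + c = -122
  49a + 7b + c = -335
Solving the system yields a = -6, b = -5, c = -6.
So h(u) = -6u^2 - 5u - 6.
The leading coefficient is -6.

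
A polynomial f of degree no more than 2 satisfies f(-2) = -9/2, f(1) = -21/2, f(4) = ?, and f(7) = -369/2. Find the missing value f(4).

The 3 known points determine the degree-2 polynomial uniquely.
Write f(t) = at^2 + bt + c. Substituting each data point gives a linear system:
  4a - 2b + c = -9/2
  a + b + c = -21/2
  49a + 7b + c = -369/2
Solving the system yields a = -3, b = -5, c = -5/2.
So f(t) = -3t^2 - 5t - 5/2.
Then f(4) = -141/2.

-141/2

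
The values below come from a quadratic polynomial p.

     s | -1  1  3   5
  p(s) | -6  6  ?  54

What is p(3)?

26

On equispaced nodes a degree-2 polynomial has vanishing third forward difference, so
  - p(-1) + 3·p(1) - 3·p(3) + p(5) = 0.
Substituting the known values and solving for p(3):
  -3·p(3) = -78
  p(3) = 26.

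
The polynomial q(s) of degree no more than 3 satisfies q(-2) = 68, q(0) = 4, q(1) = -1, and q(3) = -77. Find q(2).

Using the Lagrange interpolation formula with nodes -2, 0, 1, 3:
  L_0(s) = s(s - 1)(s - 3) / -30
  L_1(s) = (s + 2)(s - 1)(s - 3) / 6
  L_2(s) = (s + 2)s(s - 3) / -6
  L_3(s) = (s + 2)s(s - 1) / 30
Then q(s) = 68·L_0(s) + 4·L_1(s) - 1·L_2(s) - 77·L_3(s).
Expanding and collecting terms gives q(s) = -4s³ + 5s² - 6s + 4.
Evaluating at s = 2: q(2) = -20.

-20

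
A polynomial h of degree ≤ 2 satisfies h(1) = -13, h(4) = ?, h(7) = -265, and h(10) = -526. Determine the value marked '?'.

On equispaced nodes a degree-2 polynomial has vanishing third forward difference, so
  - h(1) + 3·h(4) - 3·h(7) + h(10) = 0.
Substituting the known values and solving for h(4):
  3·h(4) = -282
  h(4) = -94.

-94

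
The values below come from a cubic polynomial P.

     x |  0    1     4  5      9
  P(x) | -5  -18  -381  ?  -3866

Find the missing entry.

-710

The 4 known points determine the degree-3 polynomial uniquely.
Write P(x) = ax^3 + bx^2 + cx + d. Substituting each data point gives a linear system:
  d = -5
  a + b + c + d = -18
  64a + 16b + 4c + d = -381
  729a + 81b + 9c + d = -3866
Solving the system yields a = -5, b = -2, c = -6, d = -5.
So P(x) = -5x³ - 2x² - 6x - 5.
Then P(5) = -710.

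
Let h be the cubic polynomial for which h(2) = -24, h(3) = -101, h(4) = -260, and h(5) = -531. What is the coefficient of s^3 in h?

-5

Write h(s) = as^3 + bs^2 + cs + d. Substituting each data point gives a linear system:
  8a + 4b + 2c + d = -24
  27a + 9b + 3c + d = -101
  64a + 16b + 4c + d = -260
  125a + 25b + 5c + d = -531
Solving the system yields a = -5, b = 4, c = -2, d = 4.
So h(s) = -5s³ + 4s² - 2s + 4.
The leading coefficient is -5.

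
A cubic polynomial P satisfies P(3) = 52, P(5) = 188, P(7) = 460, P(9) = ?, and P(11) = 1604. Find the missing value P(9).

916

The 4 known points determine the degree-3 polynomial uniquely.
Write P(x) = ax^3 + bx^2 + cx + d. Substituting each data point gives a linear system:
  27a + 9b + 3c + d = 52
  125a + 25b + 5c + d = 188
  343a + 49b + 7c + d = 460
  1331a + 121b + 11c + d = 1604
Solving the system yields a = 1, b = 2, c = 3, d = -2.
So P(x) = x³ + 2x² + 3x - 2.
Then P(9) = 916.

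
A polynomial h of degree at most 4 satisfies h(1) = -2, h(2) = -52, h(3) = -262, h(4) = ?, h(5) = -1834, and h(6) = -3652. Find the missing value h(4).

The 5 known points determine the degree-4 polynomial uniquely.
Write h(x) = ax^4 + bx^3 + cx^2 + dx + e. Substituting each data point gives a linear system:
  a + b + c + d + e = -2
  16a + 8b + 4c + 2d + e = -52
  81a + 27b + 9c + 3d + e = -262
  625a + 125b + 25c + 5d + e = -1834
  1296a + 216b + 36c + 6d + e = -3652
Solving the system yields a = -2, b = -6, c = 6, d = 4, e = -4.
So h(x) = -2x⁴ - 6x³ + 6x² + 4x - 4.
Then h(4) = -788.

-788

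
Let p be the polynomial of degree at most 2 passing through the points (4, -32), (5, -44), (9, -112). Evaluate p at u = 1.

-8

Using the Lagrange interpolation formula with nodes 4, 5, 9:
  L_0(u) = (u - 5)(u - 9) / 5
  L_1(u) = (u - 4)(u - 9) / -4
  L_2(u) = (u - 4)(u - 5) / 20
Then p(u) = -32·L_0(u) - 44·L_1(u) - 112·L_2(u).
Expanding and collecting terms gives p(u) = -u^2 - 3u - 4.
Evaluating at u = 1: p(1) = -8.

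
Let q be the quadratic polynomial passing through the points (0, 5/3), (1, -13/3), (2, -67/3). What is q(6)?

Write q(x) = ax^2 + bx + c. Substituting each data point gives a linear system:
  c = 5/3
  a + b + c = -13/3
  4a + 2b + c = -67/3
Solving the system yields a = -6, b = 0, c = 5/3.
So q(x) = -6x² + 5/3.
Then q(6) = -643/3.

-643/3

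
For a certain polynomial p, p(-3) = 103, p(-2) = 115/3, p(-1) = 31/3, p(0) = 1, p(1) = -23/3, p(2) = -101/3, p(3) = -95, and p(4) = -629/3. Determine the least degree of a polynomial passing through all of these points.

Forward differences of the values at n = -3, -2, -1, 0, 1, 2, 3, 4:
  p  : 103  115/3  31/3  1  -23/3  -101/3  -95  -629/3
  Δ  : -194/3  -28  -28/3  -26/3  -26  -184/3  -344/3
  Δ^2: 110/3  56/3  2/3  -52/3  -106/3  -160/3
  Δ^3: -18  -18  -18  -18  -18
  Δ^4: 0  0  0  0
  Δ^5: 0  0  0
  Δ^6: 0  0
  Δ^7: 0
The third differences are constant (-18) and nonzero, while all higher differences vanish, so the minimal degree is 3.

3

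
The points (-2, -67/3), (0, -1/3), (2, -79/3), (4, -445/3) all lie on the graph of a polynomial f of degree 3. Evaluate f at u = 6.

-1243/3

Write f(u) = au^3 + bu^2 + cu + d. Substituting each data point gives a linear system:
  -8a + 4b - 2c + d = -67/3
  d = -1/3
  8a + 4b + 2c + d = -79/3
  64a + 16b + 4c + d = -445/3
Solving the system yields a = -1, b = -6, c = 3, d = -1/3.
So f(u) = -u^3 - 6u^2 + 3u - 1/3.
Then f(6) = -1243/3.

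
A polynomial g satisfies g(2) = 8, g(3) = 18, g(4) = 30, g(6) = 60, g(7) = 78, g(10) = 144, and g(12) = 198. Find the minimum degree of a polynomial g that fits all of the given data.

Divided differences on the nodes 2, 3, 4, 6, 7, 10, 12:
  order 0: 8  18  30  60  78  144  198
  order 1: 10  12  15  18  22  27
  order 2: 1  1  1  1  1
  order 3: 0  0  0  0
  order 4: 0  0  0
  order 5: 0  0
  order 6: 0
The order-2 divided differences are all 1 (nonzero) and every higher order vanishes, so the data lies on a polynomial of degree exactly 2.

2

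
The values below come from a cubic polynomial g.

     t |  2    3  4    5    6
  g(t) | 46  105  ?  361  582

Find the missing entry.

206

The 4 known points determine the degree-3 polynomial uniquely.
Write g(t) = at^3 + bt^2 + ct + d. Substituting each data point gives a linear system:
  8a + 4b + 2c + d = 46
  27a + 9b + 3c + d = 105
  125a + 25b + 5c + d = 361
  216a + 36b + 6c + d = 582
Solving the system yields a = 2, b = 3, c = 6, d = 6.
So g(t) = 2t^3 + 3t^2 + 6t + 6.
Then g(4) = 206.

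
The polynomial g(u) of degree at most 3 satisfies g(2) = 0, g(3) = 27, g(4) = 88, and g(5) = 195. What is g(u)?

Write g(u) = au^3 + bu^2 + cu + d. Substituting each data point gives a linear system:
  8a + 4b + 2c + d = 0
  27a + 9b + 3c + d = 27
  64a + 16b + 4c + d = 88
  125a + 25b + 5c + d = 195
Solving the system yields a = 2, b = -1, c = -6, d = 0.
So g(u) = 2u^3 - u^2 - 6u.
Check: g(5) = 195. ✓

g(u) = 2u^3 - u^2 - 6u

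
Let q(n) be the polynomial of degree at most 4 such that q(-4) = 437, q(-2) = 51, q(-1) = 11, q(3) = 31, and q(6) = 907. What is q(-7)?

3221

Write q(n) = an^4 + bn^3 + cn^2 + dn + e. Substituting each data point gives a linear system:
  256a - 64b + 16c - 4d + e = 437
  16a - 8b + 4c - 2d + e = 51
  a - b + c - d + e = 11
  81a + 27b + 9c + 3d + e = 31
  1296a + 216b + 36c + 6d + e = 907
Solving the system yields a = 1, b = -2, c = 2, d = -5, e = 1.
So q(n) = n^4 - 2n^3 + 2n^2 - 5n + 1.
Then q(-7) = 3221.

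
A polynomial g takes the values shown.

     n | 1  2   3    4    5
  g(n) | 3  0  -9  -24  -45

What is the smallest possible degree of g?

Forward differences of the values at n = 1, 2, 3, 4, 5:
  g  : 3  0  -9  -24  -45
  Δ  : -3  -9  -15  -21
  Δ^2: -6  -6  -6
  Δ^3: 0  0
  Δ^4: 0
The second differences are constant (-6) and nonzero, while all higher differences vanish, so the minimal degree is 2.

2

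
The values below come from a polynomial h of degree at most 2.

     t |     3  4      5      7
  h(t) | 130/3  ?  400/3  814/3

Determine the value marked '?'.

The 3 known points determine the degree-2 polynomial uniquely.
Write h(t) = at^2 + bt + c. Substituting each data point gives a linear system:
  9a + 3b + c = 130/3
  25a + 5b + c = 400/3
  49a + 7b + c = 814/3
Solving the system yields a = 6, b = -3, c = -5/3.
So h(t) = 6t² - 3t - 5/3.
Then h(4) = 247/3.

247/3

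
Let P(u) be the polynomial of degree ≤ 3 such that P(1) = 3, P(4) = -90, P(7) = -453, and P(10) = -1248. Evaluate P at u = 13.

-2637

Using the Lagrange interpolation formula with nodes 1, 4, 7, 10:
  L_0(u) = (u - 4)(u - 7)(u - 10) / -162
  L_1(u) = (u - 1)(u - 7)(u - 10) / 54
  L_2(u) = (u - 1)(u - 4)(u - 10) / -54
  L_3(u) = (u - 1)(u - 4)(u - 7) / 162
Then P(u) = 3·L_0(u) - 90·L_1(u) - 453·L_2(u) - 1248·L_3(u).
Expanding and collecting terms gives P(u) = -u^3 - 3u^2 + 5u + 2.
Evaluating at u = 13: P(13) = -2637.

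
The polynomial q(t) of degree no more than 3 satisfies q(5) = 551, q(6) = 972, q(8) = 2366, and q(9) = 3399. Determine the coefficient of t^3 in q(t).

Write q(t) = at^3 + bt^2 + ct + d. Substituting each data point gives a linear system:
  125a + 25b + 5c + d = 551
  216a + 36b + 6c + d = 972
  512a + 64b + 8c + d = 2366
  729a + 81b + 9c + d = 3399
Solving the system yields a = 5, b = -3, c = -1, d = 6.
So q(t) = 5t³ - 3t² - t + 6.
The leading coefficient is 5.

5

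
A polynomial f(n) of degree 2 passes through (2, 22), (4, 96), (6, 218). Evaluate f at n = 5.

151

Forward differences of the values at n = 2, 4, 6:
  f  : 22  96  218
  Δ  : 74  122
  Δ^2: 48
The second differences are constant, confirming degree 2.
Interpolating (Newton forward form) and evaluating at n = 5 gives f(5) = 151.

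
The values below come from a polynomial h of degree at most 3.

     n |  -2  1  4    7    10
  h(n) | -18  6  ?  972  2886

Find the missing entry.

174

The 4 known points determine the degree-3 polynomial uniquely.
Write h(n) = an^3 + bn^2 + cn + d. Substituting each data point gives a linear system:
  -8a + 4b - 2c + d = -18
  a + b + c + d = 6
  343a + 49b + 7c + d = 972
  1000a + 100b + 10c + d = 2886
Solving the system yields a = 3, b = -1, c = -2, d = 6.
So h(n) = 3n^3 - n^2 - 2n + 6.
Then h(4) = 174.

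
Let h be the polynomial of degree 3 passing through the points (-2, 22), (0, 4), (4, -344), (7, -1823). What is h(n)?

Write h(n) = an^3 + bn^2 + cn + d. Substituting each data point gives a linear system:
  -8a + 4b - 2c + d = 22
  d = 4
  64a + 16b + 4c + d = -344
  343a + 49b + 7c + d = -1823
Solving the system yields a = -5, b = -3, c = 5, d = 4.
So h(n) = -5n³ - 3n² + 5n + 4.
Check: h(7) = -1823. ✓

h(n) = -5n^3 - 3n^2 + 5n + 4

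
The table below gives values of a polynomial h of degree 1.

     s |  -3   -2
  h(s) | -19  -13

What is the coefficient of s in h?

6

Write h(s) = as + b. Substituting each data point gives a linear system:
  -3a + b = -19
  -2a + b = -13
Solving the system yields a = 6, b = -1.
So h(s) = 6s - 1.
The leading coefficient is 6.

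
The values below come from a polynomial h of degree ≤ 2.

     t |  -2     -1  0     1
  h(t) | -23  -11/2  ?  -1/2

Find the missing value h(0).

The 3 known points determine the degree-2 polynomial uniquely.
Write h(t) = at^2 + bt + c. Substituting each data point gives a linear system:
  4a - 2b + c = -23
  a - b + c = -11/2
  a + b + c = -1/2
Solving the system yields a = -5, b = 5/2, c = 2.
So h(t) = -5t^2 + (5/2)t + 2.
Then h(0) = 2.

2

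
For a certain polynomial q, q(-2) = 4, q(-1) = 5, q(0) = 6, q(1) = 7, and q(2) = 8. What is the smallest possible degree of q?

1

Forward differences of the values at s = -2, -1, 0, 1, 2:
  q  : 4  5  6  7  8
  Δ  : 1  1  1  1
  Δ^2: 0  0  0
  Δ^3: 0  0
  Δ^4: 0
The first differences are constant (1) and nonzero, while all higher differences vanish, so the minimal degree is 1.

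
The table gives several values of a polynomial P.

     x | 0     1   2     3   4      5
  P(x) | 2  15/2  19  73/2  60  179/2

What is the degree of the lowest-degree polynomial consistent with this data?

2

Forward differences of the values at x = 0, 1, 2, 3, 4, 5:
  P  : 2  15/2  19  73/2  60  179/2
  Δ  : 11/2  23/2  35/2  47/2  59/2
  Δ^2: 6  6  6  6
  Δ^3: 0  0  0
  Δ^4: 0  0
  Δ^5: 0
The second differences are constant (6) and nonzero, while all higher differences vanish, so the minimal degree is 2.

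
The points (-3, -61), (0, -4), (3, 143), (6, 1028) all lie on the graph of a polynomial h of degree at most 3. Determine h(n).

Using the Lagrange interpolation formula with nodes -3, 0, 3, 6:
  L_0(n) = n(n - 3)(n - 6) / -162
  L_1(n) = (n + 3)(n - 3)(n - 6) / 54
  L_2(n) = (n + 3)n(n - 6) / -54
  L_3(n) = (n + 3)n(n - 3) / 162
Then h(n) = -61·L_0(n) - 4·L_1(n) + 143·L_2(n) + 1028·L_3(n).
Expanding and collecting terms gives h(n) = 4n^3 + 5n^2 - 2n - 4.
Check: h(3) = 143. ✓

h(n) = 4n^3 + 5n^2 - 2n - 4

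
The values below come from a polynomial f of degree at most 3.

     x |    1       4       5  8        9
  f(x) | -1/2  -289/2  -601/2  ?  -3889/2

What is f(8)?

The 4 known points determine the degree-3 polynomial uniquely.
Write f(x) = ax^3 + bx^2 + cx + d. Substituting each data point gives a linear system:
  a + b + c + d = -1/2
  64a + 16b + 4c + d = -289/2
  125a + 25b + 5c + d = -601/2
  729a + 81b + 9c + d = -3889/2
Solving the system yields a = -3, b = 3, c = 0, d = -1/2.
So f(x) = -3x^3 + 3x^2 - 1/2.
Then f(8) = -2689/2.

-2689/2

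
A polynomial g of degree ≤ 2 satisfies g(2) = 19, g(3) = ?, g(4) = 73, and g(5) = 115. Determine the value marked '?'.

On equispaced nodes a degree-2 polynomial has vanishing third forward difference, so
  - g(2) + 3·g(3) - 3·g(4) + g(5) = 0.
Substituting the known values and solving for g(3):
  3·g(3) = 123
  g(3) = 41.

41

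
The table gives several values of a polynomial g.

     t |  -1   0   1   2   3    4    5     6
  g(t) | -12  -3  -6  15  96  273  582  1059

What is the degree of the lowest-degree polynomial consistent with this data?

Forward differences of the values at t = -1, 0, 1, 2, 3, 4, 5, 6:
  g  : -12  -3  -6  15  96  273  582  1059
  Δ  : 9  -3  21  81  177  309  477
  Δ^2: -12  24  60  96  132  168
  Δ^3: 36  36  36  36  36
  Δ^4: 0  0  0  0
  Δ^5: 0  0  0
  Δ^6: 0  0
  Δ^7: 0
The third differences are constant (36) and nonzero, while all higher differences vanish, so the minimal degree is 3.

3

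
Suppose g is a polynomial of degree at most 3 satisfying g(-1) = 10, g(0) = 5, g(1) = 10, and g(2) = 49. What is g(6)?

1025

Using the Lagrange interpolation formula with nodes -1, 0, 1, 2:
  L_0(t) = t(t - 1)(t - 2) / -6
  L_1(t) = (t + 1)(t - 1)(t - 2) / 2
  L_2(t) = (t + 1)t(t - 2) / -2
  L_3(t) = (t + 1)t(t - 1) / 6
Then g(t) = 10·L_0(t) + 5·L_1(t) + 10·L_2(t) + 49·L_3(t).
Expanding and collecting terms gives g(t) = 4t³ + 5t² - 4t + 5.
Evaluating at t = 6: g(6) = 1025.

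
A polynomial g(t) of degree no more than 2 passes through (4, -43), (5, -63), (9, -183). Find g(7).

Using the Lagrange interpolation formula with nodes 4, 5, 9:
  L_0(t) = (t - 5)(t - 9) / 5
  L_1(t) = (t - 4)(t - 9) / -4
  L_2(t) = (t - 4)(t - 5) / 20
Then g(t) = -43·L_0(t) - 63·L_1(t) - 183·L_2(t).
Expanding and collecting terms gives g(t) = -2t^2 - 2t - 3.
Evaluating at t = 7: g(7) = -115.

-115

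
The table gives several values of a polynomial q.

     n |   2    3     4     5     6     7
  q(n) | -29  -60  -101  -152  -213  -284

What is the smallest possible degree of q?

2

Forward differences of the values at n = 2, 3, 4, 5, 6, 7:
  q  : -29  -60  -101  -152  -213  -284
  Δ  : -31  -41  -51  -61  -71
  Δ^2: -10  -10  -10  -10
  Δ^3: 0  0  0
  Δ^4: 0  0
  Δ^5: 0
The second differences are constant (-10) and nonzero, while all higher differences vanish, so the minimal degree is 2.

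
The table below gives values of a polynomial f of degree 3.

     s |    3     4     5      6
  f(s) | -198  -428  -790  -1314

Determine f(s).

f(s) = -5s^3 - 6s^2 - 3s

Write f(s) = as^3 + bs^2 + cs + d. Substituting each data point gives a linear system:
  27a + 9b + 3c + d = -198
  64a + 16b + 4c + d = -428
  125a + 25b + 5c + d = -790
  216a + 36b + 6c + d = -1314
Solving the system yields a = -5, b = -6, c = -3, d = 0.
So f(s) = -5s^3 - 6s^2 - 3s.
Check: f(4) = -428. ✓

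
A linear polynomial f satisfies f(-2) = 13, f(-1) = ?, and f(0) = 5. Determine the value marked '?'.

9

The 2 known points determine the degree-1 polynomial uniquely.
Write f(n) = an + b. Substituting each data point gives a linear system:
  -2a + b = 13
  b = 5
Solving the system yields a = -4, b = 5.
So f(n) = -4n + 5.
Then f(-1) = 9.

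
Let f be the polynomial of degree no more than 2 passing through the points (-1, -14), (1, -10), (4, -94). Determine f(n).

f(n) = -6n^2 + 2n - 6

Write f(n) = an^2 + bn + c. Substituting each data point gives a linear system:
  a - b + c = -14
  a + b + c = -10
  16a + 4b + c = -94
Solving the system yields a = -6, b = 2, c = -6.
So f(n) = -6n² + 2n - 6.
Check: f(1) = -10. ✓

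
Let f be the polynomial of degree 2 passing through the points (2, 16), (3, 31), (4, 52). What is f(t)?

Write f(t) = at^2 + bt + c. Substituting each data point gives a linear system:
  4a + 2b + c = 16
  9a + 3b + c = 31
  16a + 4b + c = 52
Solving the system yields a = 3, b = 0, c = 4.
So f(t) = 3t² + 4.
Check: f(4) = 52. ✓

f(t) = 3t^2 + 4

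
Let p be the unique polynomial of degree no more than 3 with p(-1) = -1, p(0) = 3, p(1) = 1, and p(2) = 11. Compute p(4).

139

Forward differences of the values at u = -1, 0, 1, 2:
  p  : -1  3  1  11
  Δ  : 4  -2  10
  Δ^2: -6  12
  Δ^3: 18
The third differences are constant, confirming degree 3.
Interpolating (Newton forward form) and evaluating at u = 4 gives p(4) = 139.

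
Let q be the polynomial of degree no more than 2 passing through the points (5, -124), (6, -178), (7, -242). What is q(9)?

-400

Using the Lagrange interpolation formula with nodes 5, 6, 7:
  L_0(n) = (n - 6)(n - 7) / 2
  L_1(n) = (n - 5)(n - 7) / -1
  L_2(n) = (n - 5)(n - 6) / 2
Then q(n) = -124·L_0(n) - 178·L_1(n) - 242·L_2(n).
Expanding and collecting terms gives q(n) = -5n^2 + n - 4.
Evaluating at n = 9: q(9) = -400.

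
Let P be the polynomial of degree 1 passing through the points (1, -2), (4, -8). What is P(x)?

Using the Lagrange interpolation formula with nodes 1, 4:
  L_0(x) = (x - 4) / -3
  L_1(x) = (x - 1) / 3
Then P(x) = -2·L_0(x) - 8·L_1(x).
Expanding and collecting terms gives P(x) = -2x.
Check: P(4) = -8. ✓

P(x) = -2x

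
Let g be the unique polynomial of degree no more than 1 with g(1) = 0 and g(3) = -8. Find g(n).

Using the Lagrange interpolation formula with nodes 1, 3:
  L_0(n) = (n - 3) / -2
  L_1(n) = (n - 1) / 2
Then g(n) = 0·L_0(n) - 8·L_1(n).
Expanding and collecting terms gives g(n) = -4n + 4.
Check: g(1) = 0. ✓

g(n) = -4n + 4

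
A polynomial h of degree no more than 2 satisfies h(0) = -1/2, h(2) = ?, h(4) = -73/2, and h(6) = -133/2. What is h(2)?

On equispaced nodes a degree-2 polynomial has vanishing third forward difference, so
  - h(0) + 3·h(2) - 3·h(4) + h(6) = 0.
Substituting the known values and solving for h(2):
  3·h(2) = -87/2
  h(2) = -29/2.

-29/2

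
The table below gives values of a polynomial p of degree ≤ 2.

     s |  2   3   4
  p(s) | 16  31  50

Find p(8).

166

Using the Lagrange interpolation formula with nodes 2, 3, 4:
  L_0(s) = (s - 3)(s - 4) / 2
  L_1(s) = (s - 2)(s - 4) / -1
  L_2(s) = (s - 2)(s - 3) / 2
Then p(s) = 16·L_0(s) + 31·L_1(s) + 50·L_2(s).
Expanding and collecting terms gives p(s) = 2s^2 + 5s - 2.
Evaluating at s = 8: p(8) = 166.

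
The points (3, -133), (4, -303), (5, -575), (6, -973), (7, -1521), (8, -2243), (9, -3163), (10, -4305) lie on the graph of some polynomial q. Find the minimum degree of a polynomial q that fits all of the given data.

3

Forward differences of the values at u = 3, 4, 5, 6, 7, 8, 9, 10:
  q  : -133  -303  -575  -973  -1521  -2243  -3163  -4305
  Δ  : -170  -272  -398  -548  -722  -920  -1142
  Δ^2: -102  -126  -150  -174  -198  -222
  Δ^3: -24  -24  -24  -24  -24
  Δ^4: 0  0  0  0
  Δ^5: 0  0  0
  Δ^6: 0  0
  Δ^7: 0
The third differences are constant (-24) and nonzero, while all higher differences vanish, so the minimal degree is 3.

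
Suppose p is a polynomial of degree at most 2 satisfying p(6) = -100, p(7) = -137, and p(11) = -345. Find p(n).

p(n) = -3n^2 + 2n - 4

Write p(n) = an^2 + bn + c. Substituting each data point gives a linear system:
  36a + 6b + c = -100
  49a + 7b + c = -137
  121a + 11b + c = -345
Solving the system yields a = -3, b = 2, c = -4.
So p(n) = -3n^2 + 2n - 4.
Check: p(7) = -137. ✓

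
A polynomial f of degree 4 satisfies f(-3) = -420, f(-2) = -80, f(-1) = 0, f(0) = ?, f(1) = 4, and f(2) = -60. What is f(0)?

On equispaced nodes a degree-4 polynomial has vanishing fifth forward difference, so
  - f(-3) + 5·f(-2) - 10·f(-1) + 10·f(0) - 5·f(1) + f(2) = 0.
Substituting the known values and solving for f(0):
  10·f(0) = 60
  f(0) = 6.

6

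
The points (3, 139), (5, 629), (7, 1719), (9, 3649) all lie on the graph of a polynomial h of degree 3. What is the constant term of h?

Write h(u) = au^3 + bu^2 + cu + d. Substituting each data point gives a linear system:
  27a + 9b + 3c + d = 139
  125a + 25b + 5c + d = 629
  343a + 49b + 7c + d = 1719
  729a + 81b + 9c + d = 3649
Solving the system yields a = 5, b = 0, c = 0, d = 4.
So h(u) = 5u^3 + 4.
The constant term is 4.

4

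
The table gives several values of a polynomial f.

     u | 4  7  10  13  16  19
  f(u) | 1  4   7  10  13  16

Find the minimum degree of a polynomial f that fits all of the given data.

Forward differences of the values at u = 4, 7, 10, 13, 16, 19:
  f  : 1  4  7  10  13  16
  Δ  : 3  3  3  3  3
  Δ^2: 0  0  0  0
  Δ^3: 0  0  0
  Δ^4: 0  0
  Δ^5: 0
The first differences are constant (3) and nonzero, while all higher differences vanish, so the minimal degree is 1.

1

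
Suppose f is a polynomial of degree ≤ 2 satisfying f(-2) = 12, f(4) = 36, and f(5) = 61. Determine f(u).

f(u) = 3u^2 - 2u - 4

Using the Lagrange interpolation formula with nodes -2, 4, 5:
  L_0(u) = (u - 4)(u - 5) / 42
  L_1(u) = (u + 2)(u - 5) / -6
  L_2(u) = (u + 2)(u - 4) / 7
Then f(u) = 12·L_0(u) + 36·L_1(u) + 61·L_2(u).
Expanding and collecting terms gives f(u) = 3u^2 - 2u - 4.
Check: f(-2) = 12. ✓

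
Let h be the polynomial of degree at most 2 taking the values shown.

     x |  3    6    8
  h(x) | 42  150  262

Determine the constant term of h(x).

6

Write h(x) = ax^2 + bx + c. Substituting each data point gives a linear system:
  9a + 3b + c = 42
  36a + 6b + c = 150
  64a + 8b + c = 262
Solving the system yields a = 4, b = 0, c = 6.
So h(x) = 4x^2 + 6.
The constant term is 6.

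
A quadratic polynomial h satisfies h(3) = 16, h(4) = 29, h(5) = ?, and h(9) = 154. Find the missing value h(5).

46

The 3 known points determine the degree-2 polynomial uniquely.
Write h(u) = au^2 + bu + c. Substituting each data point gives a linear system:
  9a + 3b + c = 16
  16a + 4b + c = 29
  81a + 9b + c = 154
Solving the system yields a = 2, b = -1, c = 1.
So h(u) = 2u² - u + 1.
Then h(5) = 46.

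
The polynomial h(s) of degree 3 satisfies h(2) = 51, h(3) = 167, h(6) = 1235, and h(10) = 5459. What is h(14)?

14643

Write h(s) = as^3 + bs^2 + cs + d. Substituting each data point gives a linear system:
  8a + 4b + 2c + d = 51
  27a + 9b + 3c + d = 167
  216a + 36b + 6c + d = 1235
  1000a + 100b + 10c + d = 5459
Solving the system yields a = 5, b = 5, c = -4, d = -1.
So h(s) = 5s^3 + 5s^2 - 4s - 1.
Then h(14) = 14643.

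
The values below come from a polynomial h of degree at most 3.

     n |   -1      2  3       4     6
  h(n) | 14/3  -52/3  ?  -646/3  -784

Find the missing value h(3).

-82

The 4 known points determine the degree-3 polynomial uniquely.
Write h(n) = an^3 + bn^2 + cn + d. Substituting each data point gives a linear system:
  -a + b - c + d = 14/3
  8a + 4b + 2c + d = -52/3
  64a + 16b + 4c + d = -646/3
  216a + 36b + 6c + d = -784
Solving the system yields a = -4, b = 5/3, c = 3, d = 2.
So h(n) = -4n^3 + (5/3)n^2 + 3n + 2.
Then h(3) = -82.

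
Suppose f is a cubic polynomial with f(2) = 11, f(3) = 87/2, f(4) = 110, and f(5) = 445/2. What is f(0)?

Forward differences of the values at u = 2, 3, 4, 5:
  f  : 11  87/2  110  445/2
  Δ  : 65/2  133/2  225/2
  Δ^2: 34  46
  Δ^3: 12
The third differences are constant, confirming degree 3.
Interpolating (Newton forward form) and evaluating at u = 0 gives f(0) = 0.

0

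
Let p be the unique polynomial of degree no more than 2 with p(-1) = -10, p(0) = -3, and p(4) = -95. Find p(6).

Write p(s) = as^2 + bs + c. Substituting each data point gives a linear system:
  a - b + c = -10
  c = -3
  16a + 4b + c = -95
Solving the system yields a = -6, b = 1, c = -3.
So p(s) = -6s^2 + s - 3.
Then p(6) = -213.

-213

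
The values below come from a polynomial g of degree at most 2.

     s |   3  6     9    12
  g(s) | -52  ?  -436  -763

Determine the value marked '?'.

The 3 known points determine the degree-2 polynomial uniquely.
Write g(s) = as^2 + bs + c. Substituting each data point gives a linear system:
  9a + 3b + c = -52
  81a + 9b + c = -436
  144a + 12b + c = -763
Solving the system yields a = -5, b = -4, c = 5.
So g(s) = -5s^2 - 4s + 5.
Then g(6) = -199.

-199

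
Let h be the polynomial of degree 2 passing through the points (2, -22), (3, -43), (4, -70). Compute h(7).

-187

Write h(n) = an^2 + bn + c. Substituting each data point gives a linear system:
  4a + 2b + c = -22
  9a + 3b + c = -43
  16a + 4b + c = -70
Solving the system yields a = -3, b = -6, c = 2.
So h(n) = -3n^2 - 6n + 2.
Then h(7) = -187.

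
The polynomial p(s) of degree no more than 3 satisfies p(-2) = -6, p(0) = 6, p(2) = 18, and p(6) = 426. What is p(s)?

p(s) = 2s^3 - 2s + 6

Using the Lagrange interpolation formula with nodes -2, 0, 2, 6:
  L_0(s) = s(s - 2)(s - 6) / -64
  L_1(s) = (s + 2)(s - 2)(s - 6) / 24
  L_2(s) = (s + 2)s(s - 6) / -32
  L_3(s) = (s + 2)s(s - 2) / 192
Then p(s) = -6·L_0(s) + 6·L_1(s) + 18·L_2(s) + 426·L_3(s).
Expanding and collecting terms gives p(s) = 2s^3 - 2s + 6.
Check: p(0) = 6. ✓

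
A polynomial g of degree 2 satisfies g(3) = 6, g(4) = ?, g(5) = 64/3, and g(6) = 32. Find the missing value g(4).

The 3 known points determine the degree-2 polynomial uniquely.
Write g(u) = au^2 + bu + c. Substituting each data point gives a linear system:
  9a + 3b + c = 6
  25a + 5b + c = 64/3
  36a + 6b + c = 32
Solving the system yields a = 1, b = -1/3, c = -2.
So g(u) = u² - (1/3)u - 2.
Then g(4) = 38/3.

38/3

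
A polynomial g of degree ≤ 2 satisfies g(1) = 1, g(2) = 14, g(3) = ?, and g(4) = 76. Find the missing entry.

On equispaced nodes a degree-2 polynomial has vanishing third forward difference, so
  - g(1) + 3·g(2) - 3·g(3) + g(4) = 0.
Substituting the known values and solving for g(3):
  -3·g(3) = -117
  g(3) = 39.

39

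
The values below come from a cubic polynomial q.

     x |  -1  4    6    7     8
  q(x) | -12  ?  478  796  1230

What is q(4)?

The 4 known points determine the degree-3 polynomial uniquely.
Write q(x) = ax^3 + bx^2 + cx + d. Substituting each data point gives a linear system:
  -a + b - c + d = -12
  216a + 36b + 6c + d = 478
  343a + 49b + 7c + d = 796
  512a + 64b + 8c + d = 1230
Solving the system yields a = 3, b = -5, c = 2, d = -2.
So q(x) = 3x^3 - 5x^2 + 2x - 2.
Then q(4) = 118.

118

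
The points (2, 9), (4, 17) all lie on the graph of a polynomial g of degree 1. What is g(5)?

Write g(u) = au + b. Substituting each data point gives a linear system:
  2a + b = 9
  4a + b = 17
Solving the system yields a = 4, b = 1.
So g(u) = 4u + 1.
Then g(5) = 21.

21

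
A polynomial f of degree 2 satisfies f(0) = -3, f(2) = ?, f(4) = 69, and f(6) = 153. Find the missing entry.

17

On equispaced nodes a degree-2 polynomial has vanishing third forward difference, so
  - f(0) + 3·f(2) - 3·f(4) + f(6) = 0.
Substituting the known values and solving for f(2):
  3·f(2) = 51
  f(2) = 17.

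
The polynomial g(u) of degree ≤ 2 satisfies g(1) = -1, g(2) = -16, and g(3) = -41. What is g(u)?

g(u) = -5u^2 + 4

Write g(u) = au^2 + bu + c. Substituting each data point gives a linear system:
  a + b + c = -1
  4a + 2b + c = -16
  9a + 3b + c = -41
Solving the system yields a = -5, b = 0, c = 4.
So g(u) = -5u^2 + 4.
Check: g(1) = -1. ✓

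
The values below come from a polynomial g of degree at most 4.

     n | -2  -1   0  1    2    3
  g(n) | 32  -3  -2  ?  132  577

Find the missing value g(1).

The 5 known points determine the degree-4 polynomial uniquely.
Write g(n) = an^4 + bn^3 + cn^2 + dn + e. Substituting each data point gives a linear system:
  16a - 8b + 4c - 2d + e = 32
  a - b + c - d + e = -3
  e = -2
  16a + 8b + 4c + 2d + e = 132
  81a + 27b + 9c + 3d + e = 577
Solving the system yields a = 5, b = 6, c = 1, d = 1, e = -2.
So g(n) = 5n^4 + 6n^3 + n^2 + n - 2.
Then g(1) = 11.

11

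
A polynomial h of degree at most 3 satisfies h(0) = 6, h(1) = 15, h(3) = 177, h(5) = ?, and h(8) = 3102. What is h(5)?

The 4 known points determine the degree-3 polynomial uniquely.
Write h(n) = an^3 + bn^2 + cn + d. Substituting each data point gives a linear system:
  d = 6
  a + b + c + d = 15
  27a + 9b + 3c + d = 177
  512a + 64b + 8c + d = 3102
Solving the system yields a = 6, b = 0, c = 3, d = 6.
So h(n) = 6n^3 + 3n + 6.
Then h(5) = 771.

771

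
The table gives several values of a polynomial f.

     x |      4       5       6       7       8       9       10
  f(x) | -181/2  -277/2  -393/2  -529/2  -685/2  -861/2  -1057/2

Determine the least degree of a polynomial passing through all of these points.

2

Forward differences of the values at x = 4, 5, 6, 7, 8, 9, 10:
  f  : -181/2  -277/2  -393/2  -529/2  -685/2  -861/2  -1057/2
  Δ  : -48  -58  -68  -78  -88  -98
  Δ^2: -10  -10  -10  -10  -10
  Δ^3: 0  0  0  0
  Δ^4: 0  0  0
  Δ^5: 0  0
  Δ^6: 0
The second differences are constant (-10) and nonzero, while all higher differences vanish, so the minimal degree is 2.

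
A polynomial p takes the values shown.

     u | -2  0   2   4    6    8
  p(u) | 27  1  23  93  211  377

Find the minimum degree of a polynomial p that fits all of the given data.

Forward differences of the values at u = -2, 0, 2, 4, 6, 8:
  p  : 27  1  23  93  211  377
  Δ  : -26  22  70  118  166
  Δ^2: 48  48  48  48
  Δ^3: 0  0  0
  Δ^4: 0  0
  Δ^5: 0
The second differences are constant (48) and nonzero, while all higher differences vanish, so the minimal degree is 2.

2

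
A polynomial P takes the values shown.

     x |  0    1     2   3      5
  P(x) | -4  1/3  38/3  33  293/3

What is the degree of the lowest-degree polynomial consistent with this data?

2

Divided differences on the nodes 0, 1, 2, 3, 5:
  order 0: -4  1/3  38/3  33  293/3
  order 1: 13/3  37/3  61/3  97/3
  order 2: 4  4  4
  order 3: 0  0
  order 4: 0
The order-2 divided differences are all 4 (nonzero) and every higher order vanishes, so the data lies on a polynomial of degree exactly 2.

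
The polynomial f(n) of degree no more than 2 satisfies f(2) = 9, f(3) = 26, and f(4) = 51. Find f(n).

f(n) = 4n^2 - 3n - 1

Using the Lagrange interpolation formula with nodes 2, 3, 4:
  L_0(n) = (n - 3)(n - 4) / 2
  L_1(n) = (n - 2)(n - 4) / -1
  L_2(n) = (n - 2)(n - 3) / 2
Then f(n) = 9·L_0(n) + 26·L_1(n) + 51·L_2(n).
Expanding and collecting terms gives f(n) = 4n^2 - 3n - 1.
Check: f(2) = 9. ✓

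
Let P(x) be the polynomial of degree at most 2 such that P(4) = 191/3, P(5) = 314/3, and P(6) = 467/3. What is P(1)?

Using the Lagrange interpolation formula with nodes 4, 5, 6:
  L_0(x) = (x - 5)(x - 6) / 2
  L_1(x) = (x - 4)(x - 6) / -1
  L_2(x) = (x - 4)(x - 5) / 2
Then P(x) = 191/3·L_0(x) + 314/3·L_1(x) + 467/3·L_2(x).
Expanding and collecting terms gives P(x) = 5x² - 4x - 1/3.
Evaluating at x = 1: P(1) = 2/3.

2/3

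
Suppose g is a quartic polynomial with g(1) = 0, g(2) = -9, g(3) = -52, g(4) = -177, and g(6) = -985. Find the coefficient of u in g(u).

Write g(u) = au^4 + bu^3 + cu^2 + du + e. Substituting each data point gives a linear system:
  a + b + c + d + e = 0
  16a + 8b + 4c + 2d + e = -9
  81a + 27b + 9c + 3d + e = -52
  256a + 64b + 16c + 4d + e = -177
  1296a + 216b + 36c + 6d + e = -985
Solving the system yields a = -1, b = 2, c = -4, d = 4, e = -1.
So g(u) = -u^4 + 2u^3 - 4u^2 + 4u - 1.
The coefficient of u is 4.

4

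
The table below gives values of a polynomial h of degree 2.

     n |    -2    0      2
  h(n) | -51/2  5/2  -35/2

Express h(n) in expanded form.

Using the Lagrange interpolation formula with nodes -2, 0, 2:
  L_0(n) = n(n - 2) / 8
  L_1(n) = (n + 2)(n - 2) / -4
  L_2(n) = (n + 2)n / 8
Then h(n) = -51/2·L_0(n) + 5/2·L_1(n) - 35/2·L_2(n).
Expanding and collecting terms gives h(n) = -6n² + 2n + 5/2.
Check: h(2) = -35/2. ✓

h(n) = -6n^2 + 2n + 5/2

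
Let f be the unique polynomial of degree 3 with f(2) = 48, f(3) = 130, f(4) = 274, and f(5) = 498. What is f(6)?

820

Write f(n) = an^3 + bn^2 + cn + d. Substituting each data point gives a linear system:
  8a + 4b + 2c + d = 48
  27a + 9b + 3c + d = 130
  64a + 16b + 4c + d = 274
  125a + 25b + 5c + d = 498
Solving the system yields a = 3, b = 4, c = 5, d = -2.
So f(n) = 3n³ + 4n² + 5n - 2.
Then f(6) = 820.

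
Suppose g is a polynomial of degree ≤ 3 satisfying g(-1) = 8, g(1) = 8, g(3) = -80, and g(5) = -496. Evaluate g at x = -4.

368

Forward differences of the values at x = -1, 1, 3, 5:
  g  : 8  8  -80  -496
  Δ  : 0  -88  -416
  Δ^2: -88  -328
  Δ^3: -240
The third differences are constant, confirming degree 3.
Interpolating (Newton forward form) and evaluating at x = -4 gives g(-4) = 368.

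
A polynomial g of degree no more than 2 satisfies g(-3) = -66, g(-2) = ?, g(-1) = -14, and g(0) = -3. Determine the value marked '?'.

On equispaced nodes a degree-2 polynomial has vanishing third forward difference, so
  - g(-3) + 3·g(-2) - 3·g(-1) + g(0) = 0.
Substituting the known values and solving for g(-2):
  3·g(-2) = -105
  g(-2) = -35.

-35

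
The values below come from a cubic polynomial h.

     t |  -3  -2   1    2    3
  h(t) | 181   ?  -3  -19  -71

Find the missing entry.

The 4 known points determine the degree-3 polynomial uniquely.
Write h(t) = at^3 + bt^2 + ct + d. Substituting each data point gives a linear system:
  -27a + 9b - 3c + d = 181
  a + b + c + d = -3
  8a + 4b + 2c + d = -19
  27a + 9b + 3c + d = -71
Solving the system yields a = -4, b = 6, c = -6, d = 1.
So h(t) = -4t^3 + 6t^2 - 6t + 1.
Then h(-2) = 69.

69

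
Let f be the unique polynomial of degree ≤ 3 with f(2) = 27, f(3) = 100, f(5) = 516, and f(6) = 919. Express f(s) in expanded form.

f(s) = 5s^3 - 5s^2 + 3s + 1

Using the Lagrange interpolation formula with nodes 2, 3, 5, 6:
  L_0(s) = (s - 3)(s - 5)(s - 6) / -12
  L_1(s) = (s - 2)(s - 5)(s - 6) / 6
  L_2(s) = (s - 2)(s - 3)(s - 6) / -6
  L_3(s) = (s - 2)(s - 3)(s - 5) / 12
Then f(s) = 27·L_0(s) + 100·L_1(s) + 516·L_2(s) + 919·L_3(s).
Expanding and collecting terms gives f(s) = 5s^3 - 5s^2 + 3s + 1.
Check: f(2) = 27. ✓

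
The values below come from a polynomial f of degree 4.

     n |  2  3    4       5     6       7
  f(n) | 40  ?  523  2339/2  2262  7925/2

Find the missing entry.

369/2

The 5 known points determine the degree-4 polynomial uniquely.
Write f(n) = an^4 + bn^3 + cn^2 + dn + e. Substituting each data point gives a linear system:
  16a + 8b + 4c + 2d + e = 40
  256a + 64b + 16c + 4d + e = 523
  625a + 125b + 25c + 5d + e = 2339/2
  1296a + 216b + 36c + 6d + e = 2262
  2401a + 343b + 49c + 7d + e = 7925/2
Solving the system yields a = 1, b = 5, c = -3, d = -1/2, e = -3.
So f(n) = n^4 + 5n^3 - 3n^2 - (1/2)n - 3.
Then f(3) = 369/2.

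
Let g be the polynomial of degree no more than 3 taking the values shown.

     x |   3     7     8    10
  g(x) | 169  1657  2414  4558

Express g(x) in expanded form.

g(x) = 4x^3 + 5x^2 + 6x - 2

Write g(x) = ax^3 + bx^2 + cx + d. Substituting each data point gives a linear system:
  27a + 9b + 3c + d = 169
  343a + 49b + 7c + d = 1657
  512a + 64b + 8c + d = 2414
  1000a + 100b + 10c + d = 4558
Solving the system yields a = 4, b = 5, c = 6, d = -2.
So g(x) = 4x^3 + 5x^2 + 6x - 2.
Check: g(3) = 169. ✓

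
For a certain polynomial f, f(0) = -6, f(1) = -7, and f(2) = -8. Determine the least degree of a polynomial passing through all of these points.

1

Forward differences of the values at u = 0, 1, 2:
  f  : -6  -7  -8
  Δ  : -1  -1
  Δ^2: 0
The first differences are constant (-1) and nonzero, while all higher differences vanish, so the minimal degree is 1.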